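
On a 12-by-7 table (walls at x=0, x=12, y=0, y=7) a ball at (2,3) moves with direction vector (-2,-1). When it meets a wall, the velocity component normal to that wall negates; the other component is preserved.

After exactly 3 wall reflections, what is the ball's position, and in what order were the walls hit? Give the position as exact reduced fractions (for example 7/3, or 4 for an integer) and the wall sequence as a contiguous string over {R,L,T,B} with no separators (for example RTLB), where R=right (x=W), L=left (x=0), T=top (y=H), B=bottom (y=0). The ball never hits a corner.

Final position: (12,4)
Wall sequence: LBR

1. t=1 → L at (0,2); v=(2,-1)
2. t=2 → B at (4,0); v=(2,1)
3. t=4 → R at (12,4); v=(-2,1)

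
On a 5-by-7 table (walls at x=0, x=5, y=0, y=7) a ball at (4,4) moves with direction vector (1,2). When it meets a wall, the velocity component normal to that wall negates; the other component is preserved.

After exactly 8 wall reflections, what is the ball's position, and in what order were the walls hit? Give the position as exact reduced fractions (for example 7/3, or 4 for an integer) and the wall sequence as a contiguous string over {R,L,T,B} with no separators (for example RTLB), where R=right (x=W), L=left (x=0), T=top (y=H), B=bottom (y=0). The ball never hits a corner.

1. t=1 → R at (5,6); v=(-1,2)
2. t=1/2 → T at (9/2,7); v=(-1,-2)
3. t=7/2 → B at (1,0); v=(-1,2)
4. t=1 → L at (0,2); v=(1,2)
5. t=5/2 → T at (5/2,7); v=(1,-2)
6. t=5/2 → R at (5,2); v=(-1,-2)
7. t=1 → B at (4,0); v=(-1,2)
8. t=7/2 → T at (1/2,7); v=(-1,-2)

Final position: (1/2,7)
Wall sequence: RTBLTRBT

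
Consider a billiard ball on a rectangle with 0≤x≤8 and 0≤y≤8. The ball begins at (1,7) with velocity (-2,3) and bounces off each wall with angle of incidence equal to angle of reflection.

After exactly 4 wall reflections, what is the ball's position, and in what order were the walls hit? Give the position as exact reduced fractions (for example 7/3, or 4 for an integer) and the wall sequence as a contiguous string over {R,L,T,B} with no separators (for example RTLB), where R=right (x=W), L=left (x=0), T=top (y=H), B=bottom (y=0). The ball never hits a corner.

Final position: (8,9/2)
Wall sequence: TLBR

1. t=1/3 → T at (1/3,8); v=(-2,-3)
2. t=1/6 → L at (0,15/2); v=(2,-3)
3. t=5/2 → B at (5,0); v=(2,3)
4. t=3/2 → R at (8,9/2); v=(-2,3)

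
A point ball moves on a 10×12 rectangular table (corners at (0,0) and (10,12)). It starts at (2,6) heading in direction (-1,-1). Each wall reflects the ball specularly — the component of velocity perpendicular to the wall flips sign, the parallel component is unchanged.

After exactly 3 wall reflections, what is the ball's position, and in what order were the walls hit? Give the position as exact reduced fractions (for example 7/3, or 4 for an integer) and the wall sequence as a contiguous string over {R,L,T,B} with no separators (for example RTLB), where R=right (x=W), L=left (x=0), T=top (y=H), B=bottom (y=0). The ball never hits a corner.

1. t=2 → L at (0,4); v=(1,-1)
2. t=4 → B at (4,0); v=(1,1)
3. t=6 → R at (10,6); v=(-1,1)

Final position: (10,6)
Wall sequence: LBR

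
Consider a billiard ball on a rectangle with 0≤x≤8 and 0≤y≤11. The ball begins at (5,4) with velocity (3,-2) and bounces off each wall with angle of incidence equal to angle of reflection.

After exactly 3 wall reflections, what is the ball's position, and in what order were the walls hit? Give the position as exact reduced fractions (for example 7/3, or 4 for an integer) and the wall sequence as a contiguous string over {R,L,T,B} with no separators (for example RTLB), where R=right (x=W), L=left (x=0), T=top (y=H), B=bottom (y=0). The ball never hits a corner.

Final position: (0,10/3)
Wall sequence: RBL

1. t=1 → R at (8,2); v=(-3,-2)
2. t=1 → B at (5,0); v=(-3,2)
3. t=5/3 → L at (0,10/3); v=(3,2)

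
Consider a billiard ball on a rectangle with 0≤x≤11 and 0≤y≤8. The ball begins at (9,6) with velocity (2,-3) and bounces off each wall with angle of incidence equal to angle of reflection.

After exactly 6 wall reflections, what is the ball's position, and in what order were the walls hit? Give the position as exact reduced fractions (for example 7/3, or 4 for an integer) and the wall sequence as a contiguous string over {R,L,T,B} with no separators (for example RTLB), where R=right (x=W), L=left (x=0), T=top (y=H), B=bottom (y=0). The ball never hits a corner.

1. t=1 → R at (11,3); v=(-2,-3)
2. t=1 → B at (9,0); v=(-2,3)
3. t=8/3 → T at (11/3,8); v=(-2,-3)
4. t=11/6 → L at (0,5/2); v=(2,-3)
5. t=5/6 → B at (5/3,0); v=(2,3)
6. t=8/3 → T at (7,8); v=(2,-3)

Final position: (7,8)
Wall sequence: RBTLBT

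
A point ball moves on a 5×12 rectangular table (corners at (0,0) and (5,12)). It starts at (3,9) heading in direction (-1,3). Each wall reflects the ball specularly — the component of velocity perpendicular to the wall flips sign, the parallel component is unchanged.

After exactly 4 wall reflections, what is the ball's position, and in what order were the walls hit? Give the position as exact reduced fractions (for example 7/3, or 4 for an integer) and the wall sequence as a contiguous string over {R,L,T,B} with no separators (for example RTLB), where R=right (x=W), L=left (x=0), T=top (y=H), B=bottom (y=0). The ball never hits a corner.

1. t=1 → T at (2,12); v=(-1,-3)
2. t=2 → L at (0,6); v=(1,-3)
3. t=2 → B at (2,0); v=(1,3)
4. t=3 → R at (5,9); v=(-1,3)

Final position: (5,9)
Wall sequence: TLBR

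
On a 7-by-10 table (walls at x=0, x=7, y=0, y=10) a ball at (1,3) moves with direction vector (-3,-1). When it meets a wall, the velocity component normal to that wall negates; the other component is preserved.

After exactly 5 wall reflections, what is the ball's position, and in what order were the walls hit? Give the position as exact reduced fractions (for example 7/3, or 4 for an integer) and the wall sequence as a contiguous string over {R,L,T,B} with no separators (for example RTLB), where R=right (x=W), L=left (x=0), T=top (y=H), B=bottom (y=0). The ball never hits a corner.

1. t=1/3 → L at (0,8/3); v=(3,-1)
2. t=7/3 → R at (7,1/3); v=(-3,-1)
3. t=1/3 → B at (6,0); v=(-3,1)
4. t=2 → L at (0,2); v=(3,1)
5. t=7/3 → R at (7,13/3); v=(-3,1)

Final position: (7,13/3)
Wall sequence: LRBLR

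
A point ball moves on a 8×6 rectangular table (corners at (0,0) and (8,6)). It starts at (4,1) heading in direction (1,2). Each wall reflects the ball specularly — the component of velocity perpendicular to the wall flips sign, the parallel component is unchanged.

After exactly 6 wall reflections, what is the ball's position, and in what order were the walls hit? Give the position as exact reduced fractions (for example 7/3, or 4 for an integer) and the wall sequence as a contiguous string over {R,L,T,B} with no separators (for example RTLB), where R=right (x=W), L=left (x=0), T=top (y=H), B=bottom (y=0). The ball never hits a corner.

Final position: (0,1)
Wall sequence: TRBTBL

1. t=5/2 → T at (13/2,6); v=(1,-2)
2. t=3/2 → R at (8,3); v=(-1,-2)
3. t=3/2 → B at (13/2,0); v=(-1,2)
4. t=3 → T at (7/2,6); v=(-1,-2)
5. t=3 → B at (1/2,0); v=(-1,2)
6. t=1/2 → L at (0,1); v=(1,2)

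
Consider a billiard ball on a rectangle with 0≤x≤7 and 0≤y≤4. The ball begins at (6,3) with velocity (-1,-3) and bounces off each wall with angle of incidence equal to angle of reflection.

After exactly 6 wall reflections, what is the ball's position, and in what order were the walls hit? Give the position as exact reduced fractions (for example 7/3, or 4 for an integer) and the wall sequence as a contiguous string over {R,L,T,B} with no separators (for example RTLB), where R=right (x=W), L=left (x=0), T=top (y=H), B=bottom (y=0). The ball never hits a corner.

1. t=1 → B at (5,0); v=(-1,3)
2. t=4/3 → T at (11/3,4); v=(-1,-3)
3. t=4/3 → B at (7/3,0); v=(-1,3)
4. t=4/3 → T at (1,4); v=(-1,-3)
5. t=1 → L at (0,1); v=(1,-3)
6. t=1/3 → B at (1/3,0); v=(1,3)

Final position: (1/3,0)
Wall sequence: BTBTLB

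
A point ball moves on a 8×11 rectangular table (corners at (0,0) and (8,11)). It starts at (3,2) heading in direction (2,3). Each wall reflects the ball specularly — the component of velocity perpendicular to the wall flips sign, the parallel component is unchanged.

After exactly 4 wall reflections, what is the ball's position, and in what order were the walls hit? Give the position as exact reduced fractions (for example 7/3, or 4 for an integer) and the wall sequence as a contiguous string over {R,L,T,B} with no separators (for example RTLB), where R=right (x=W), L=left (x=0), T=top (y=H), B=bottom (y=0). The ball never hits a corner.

Final position: (1/3,0)
Wall sequence: RTLB

1. t=5/2 → R at (8,19/2); v=(-2,3)
2. t=1/2 → T at (7,11); v=(-2,-3)
3. t=7/2 → L at (0,1/2); v=(2,-3)
4. t=1/6 → B at (1/3,0); v=(2,3)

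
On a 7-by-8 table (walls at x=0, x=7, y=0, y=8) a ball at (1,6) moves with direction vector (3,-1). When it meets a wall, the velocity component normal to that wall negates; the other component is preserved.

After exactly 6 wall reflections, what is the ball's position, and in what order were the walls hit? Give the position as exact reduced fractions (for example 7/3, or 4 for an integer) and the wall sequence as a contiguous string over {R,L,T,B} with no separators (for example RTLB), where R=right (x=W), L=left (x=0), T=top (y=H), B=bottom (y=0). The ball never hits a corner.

Final position: (7,16/3)
Wall sequence: RLBRLR

1. t=2 → R at (7,4); v=(-3,-1)
2. t=7/3 → L at (0,5/3); v=(3,-1)
3. t=5/3 → B at (5,0); v=(3,1)
4. t=2/3 → R at (7,2/3); v=(-3,1)
5. t=7/3 → L at (0,3); v=(3,1)
6. t=7/3 → R at (7,16/3); v=(-3,1)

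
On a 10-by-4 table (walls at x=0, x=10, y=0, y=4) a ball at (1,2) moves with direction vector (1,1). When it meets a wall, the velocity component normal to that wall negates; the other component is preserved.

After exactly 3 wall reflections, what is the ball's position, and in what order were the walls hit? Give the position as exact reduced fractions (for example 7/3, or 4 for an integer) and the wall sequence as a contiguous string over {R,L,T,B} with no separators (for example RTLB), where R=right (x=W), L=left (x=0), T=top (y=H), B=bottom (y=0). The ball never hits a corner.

Final position: (10,3)
Wall sequence: TBR

1. t=2 → T at (3,4); v=(1,-1)
2. t=4 → B at (7,0); v=(1,1)
3. t=3 → R at (10,3); v=(-1,1)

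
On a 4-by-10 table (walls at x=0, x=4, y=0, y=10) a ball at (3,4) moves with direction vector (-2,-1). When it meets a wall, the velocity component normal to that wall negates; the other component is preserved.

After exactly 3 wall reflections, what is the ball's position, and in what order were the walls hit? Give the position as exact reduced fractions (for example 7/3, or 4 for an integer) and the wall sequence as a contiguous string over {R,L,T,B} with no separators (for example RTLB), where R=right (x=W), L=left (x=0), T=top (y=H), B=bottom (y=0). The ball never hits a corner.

Final position: (3,0)
Wall sequence: LRB

1. t=3/2 → L at (0,5/2); v=(2,-1)
2. t=2 → R at (4,1/2); v=(-2,-1)
3. t=1/2 → B at (3,0); v=(-2,1)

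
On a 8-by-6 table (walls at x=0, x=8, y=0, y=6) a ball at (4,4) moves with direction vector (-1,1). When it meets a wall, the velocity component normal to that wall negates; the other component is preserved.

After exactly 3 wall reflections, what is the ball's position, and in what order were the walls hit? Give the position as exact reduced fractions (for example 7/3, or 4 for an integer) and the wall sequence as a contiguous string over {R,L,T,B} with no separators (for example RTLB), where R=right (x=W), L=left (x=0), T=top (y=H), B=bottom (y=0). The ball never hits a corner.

1. t=2 → T at (2,6); v=(-1,-1)
2. t=2 → L at (0,4); v=(1,-1)
3. t=4 → B at (4,0); v=(1,1)

Final position: (4,0)
Wall sequence: TLB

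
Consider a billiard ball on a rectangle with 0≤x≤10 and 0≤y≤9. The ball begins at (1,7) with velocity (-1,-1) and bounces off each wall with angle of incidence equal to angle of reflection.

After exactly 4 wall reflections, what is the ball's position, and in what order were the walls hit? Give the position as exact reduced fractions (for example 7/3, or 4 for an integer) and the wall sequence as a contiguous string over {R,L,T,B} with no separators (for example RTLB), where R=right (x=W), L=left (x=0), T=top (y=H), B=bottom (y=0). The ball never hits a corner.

Final position: (5,9)
Wall sequence: LBRT

1. t=1 → L at (0,6); v=(1,-1)
2. t=6 → B at (6,0); v=(1,1)
3. t=4 → R at (10,4); v=(-1,1)
4. t=5 → T at (5,9); v=(-1,-1)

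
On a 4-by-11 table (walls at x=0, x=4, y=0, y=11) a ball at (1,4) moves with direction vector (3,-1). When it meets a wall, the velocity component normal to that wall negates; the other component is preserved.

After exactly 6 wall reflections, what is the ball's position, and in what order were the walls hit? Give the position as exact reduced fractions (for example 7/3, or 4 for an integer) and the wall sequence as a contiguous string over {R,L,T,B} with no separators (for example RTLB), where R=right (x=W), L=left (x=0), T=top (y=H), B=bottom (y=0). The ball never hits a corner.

1. t=1 → R at (4,3); v=(-3,-1)
2. t=4/3 → L at (0,5/3); v=(3,-1)
3. t=4/3 → R at (4,1/3); v=(-3,-1)
4. t=1/3 → B at (3,0); v=(-3,1)
5. t=1 → L at (0,1); v=(3,1)
6. t=4/3 → R at (4,7/3); v=(-3,1)

Final position: (4,7/3)
Wall sequence: RLRBLR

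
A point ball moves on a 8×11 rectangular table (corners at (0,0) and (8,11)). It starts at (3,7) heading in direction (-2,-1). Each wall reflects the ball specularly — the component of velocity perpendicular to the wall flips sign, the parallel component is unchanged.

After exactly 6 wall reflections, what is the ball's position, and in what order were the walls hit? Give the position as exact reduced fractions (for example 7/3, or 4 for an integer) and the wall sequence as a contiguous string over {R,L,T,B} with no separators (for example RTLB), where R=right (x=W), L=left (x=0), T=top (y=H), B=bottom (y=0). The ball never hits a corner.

1. t=3/2 → L at (0,11/2); v=(2,-1)
2. t=4 → R at (8,3/2); v=(-2,-1)
3. t=3/2 → B at (5,0); v=(-2,1)
4. t=5/2 → L at (0,5/2); v=(2,1)
5. t=4 → R at (8,13/2); v=(-2,1)
6. t=4 → L at (0,21/2); v=(2,1)

Final position: (0,21/2)
Wall sequence: LRBLRL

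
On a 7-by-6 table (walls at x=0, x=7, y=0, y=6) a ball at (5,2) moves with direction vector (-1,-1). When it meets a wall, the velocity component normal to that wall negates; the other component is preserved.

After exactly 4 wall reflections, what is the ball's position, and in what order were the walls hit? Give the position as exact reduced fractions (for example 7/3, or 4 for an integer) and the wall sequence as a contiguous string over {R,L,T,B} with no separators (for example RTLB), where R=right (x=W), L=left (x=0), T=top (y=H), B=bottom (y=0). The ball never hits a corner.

Final position: (7,2)
Wall sequence: BLTR

1. t=2 → B at (3,0); v=(-1,1)
2. t=3 → L at (0,3); v=(1,1)
3. t=3 → T at (3,6); v=(1,-1)
4. t=4 → R at (7,2); v=(-1,-1)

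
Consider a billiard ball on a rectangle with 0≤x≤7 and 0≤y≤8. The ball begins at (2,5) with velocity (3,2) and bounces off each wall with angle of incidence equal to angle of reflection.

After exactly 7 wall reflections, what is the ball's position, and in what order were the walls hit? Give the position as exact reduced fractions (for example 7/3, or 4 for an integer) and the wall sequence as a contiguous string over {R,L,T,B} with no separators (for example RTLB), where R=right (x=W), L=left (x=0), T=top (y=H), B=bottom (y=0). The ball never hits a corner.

1. t=3/2 → T at (13/2,8); v=(3,-2)
2. t=1/6 → R at (7,23/3); v=(-3,-2)
3. t=7/3 → L at (0,3); v=(3,-2)
4. t=3/2 → B at (9/2,0); v=(3,2)
5. t=5/6 → R at (7,5/3); v=(-3,2)
6. t=7/3 → L at (0,19/3); v=(3,2)
7. t=5/6 → T at (5/2,8); v=(3,-2)

Final position: (5/2,8)
Wall sequence: TRLBRLT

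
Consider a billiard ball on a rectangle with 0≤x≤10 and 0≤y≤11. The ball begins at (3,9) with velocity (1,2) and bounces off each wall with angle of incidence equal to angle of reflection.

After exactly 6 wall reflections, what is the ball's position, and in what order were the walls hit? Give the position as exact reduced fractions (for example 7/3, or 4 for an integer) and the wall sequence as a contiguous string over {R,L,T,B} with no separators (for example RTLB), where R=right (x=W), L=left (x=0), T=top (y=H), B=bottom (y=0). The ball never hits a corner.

1. t=1 → T at (4,11); v=(1,-2)
2. t=11/2 → B at (19/2,0); v=(1,2)
3. t=1/2 → R at (10,1); v=(-1,2)
4. t=5 → T at (5,11); v=(-1,-2)
5. t=5 → L at (0,1); v=(1,-2)
6. t=1/2 → B at (1/2,0); v=(1,2)

Final position: (1/2,0)
Wall sequence: TBRTLB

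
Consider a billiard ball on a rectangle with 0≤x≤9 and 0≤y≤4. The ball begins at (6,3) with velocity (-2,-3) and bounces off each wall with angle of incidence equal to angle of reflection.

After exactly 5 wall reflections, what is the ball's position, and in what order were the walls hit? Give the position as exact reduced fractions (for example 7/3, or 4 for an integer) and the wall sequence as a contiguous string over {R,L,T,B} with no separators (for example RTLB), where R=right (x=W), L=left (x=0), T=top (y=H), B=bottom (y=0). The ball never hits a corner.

Final position: (4,4)
Wall sequence: BTLBT

1. t=1 → B at (4,0); v=(-2,3)
2. t=4/3 → T at (4/3,4); v=(-2,-3)
3. t=2/3 → L at (0,2); v=(2,-3)
4. t=2/3 → B at (4/3,0); v=(2,3)
5. t=4/3 → T at (4,4); v=(2,-3)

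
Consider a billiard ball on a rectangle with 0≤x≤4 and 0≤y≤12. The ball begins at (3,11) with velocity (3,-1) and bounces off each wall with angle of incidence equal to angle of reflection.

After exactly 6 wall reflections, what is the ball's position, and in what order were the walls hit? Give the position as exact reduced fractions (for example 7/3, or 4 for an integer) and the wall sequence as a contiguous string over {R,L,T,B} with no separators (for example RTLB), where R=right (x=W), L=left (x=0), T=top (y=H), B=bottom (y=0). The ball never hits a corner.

1. t=1/3 → R at (4,32/3); v=(-3,-1)
2. t=4/3 → L at (0,28/3); v=(3,-1)
3. t=4/3 → R at (4,8); v=(-3,-1)
4. t=4/3 → L at (0,20/3); v=(3,-1)
5. t=4/3 → R at (4,16/3); v=(-3,-1)
6. t=4/3 → L at (0,4); v=(3,-1)

Final position: (0,4)
Wall sequence: RLRLRL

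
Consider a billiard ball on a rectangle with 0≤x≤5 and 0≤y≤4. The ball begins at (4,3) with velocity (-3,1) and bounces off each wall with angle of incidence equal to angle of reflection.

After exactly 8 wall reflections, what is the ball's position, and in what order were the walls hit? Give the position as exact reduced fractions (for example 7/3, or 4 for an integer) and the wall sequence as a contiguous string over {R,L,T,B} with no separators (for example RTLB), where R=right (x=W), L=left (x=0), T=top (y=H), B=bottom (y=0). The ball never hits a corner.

1. t=1 → T at (1,4); v=(-3,-1)
2. t=1/3 → L at (0,11/3); v=(3,-1)
3. t=5/3 → R at (5,2); v=(-3,-1)
4. t=5/3 → L at (0,1/3); v=(3,-1)
5. t=1/3 → B at (1,0); v=(3,1)
6. t=4/3 → R at (5,4/3); v=(-3,1)
7. t=5/3 → L at (0,3); v=(3,1)
8. t=1 → T at (3,4); v=(3,-1)

Final position: (3,4)
Wall sequence: TLRLBRLT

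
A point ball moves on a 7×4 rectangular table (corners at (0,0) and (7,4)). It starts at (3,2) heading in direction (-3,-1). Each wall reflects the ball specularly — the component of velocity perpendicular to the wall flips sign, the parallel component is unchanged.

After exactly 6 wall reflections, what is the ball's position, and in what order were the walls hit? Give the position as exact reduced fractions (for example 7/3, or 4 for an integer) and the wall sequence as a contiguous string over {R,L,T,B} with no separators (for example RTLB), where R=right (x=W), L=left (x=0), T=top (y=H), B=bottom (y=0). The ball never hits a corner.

Final position: (7,2)
Wall sequence: LBRLTR

1. t=1 → L at (0,1); v=(3,-1)
2. t=1 → B at (3,0); v=(3,1)
3. t=4/3 → R at (7,4/3); v=(-3,1)
4. t=7/3 → L at (0,11/3); v=(3,1)
5. t=1/3 → T at (1,4); v=(3,-1)
6. t=2 → R at (7,2); v=(-3,-1)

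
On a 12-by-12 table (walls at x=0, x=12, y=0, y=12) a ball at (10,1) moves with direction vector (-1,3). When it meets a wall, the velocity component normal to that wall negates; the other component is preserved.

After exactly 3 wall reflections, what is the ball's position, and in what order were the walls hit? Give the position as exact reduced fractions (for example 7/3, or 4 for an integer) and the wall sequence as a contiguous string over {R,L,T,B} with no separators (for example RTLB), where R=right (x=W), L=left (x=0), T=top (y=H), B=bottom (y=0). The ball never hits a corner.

1. t=11/3 → T at (19/3,12); v=(-1,-3)
2. t=4 → B at (7/3,0); v=(-1,3)
3. t=7/3 → L at (0,7); v=(1,3)

Final position: (0,7)
Wall sequence: TBL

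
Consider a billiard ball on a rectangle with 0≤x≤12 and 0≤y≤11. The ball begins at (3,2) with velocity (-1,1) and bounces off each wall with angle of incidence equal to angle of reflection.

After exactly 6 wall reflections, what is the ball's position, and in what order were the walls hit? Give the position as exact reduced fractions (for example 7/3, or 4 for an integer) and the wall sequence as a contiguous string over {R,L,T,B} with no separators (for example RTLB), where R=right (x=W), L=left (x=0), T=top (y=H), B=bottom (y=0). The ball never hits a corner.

Final position: (4,11)
Wall sequence: LTRBLT

1. t=3 → L at (0,5); v=(1,1)
2. t=6 → T at (6,11); v=(1,-1)
3. t=6 → R at (12,5); v=(-1,-1)
4. t=5 → B at (7,0); v=(-1,1)
5. t=7 → L at (0,7); v=(1,1)
6. t=4 → T at (4,11); v=(1,-1)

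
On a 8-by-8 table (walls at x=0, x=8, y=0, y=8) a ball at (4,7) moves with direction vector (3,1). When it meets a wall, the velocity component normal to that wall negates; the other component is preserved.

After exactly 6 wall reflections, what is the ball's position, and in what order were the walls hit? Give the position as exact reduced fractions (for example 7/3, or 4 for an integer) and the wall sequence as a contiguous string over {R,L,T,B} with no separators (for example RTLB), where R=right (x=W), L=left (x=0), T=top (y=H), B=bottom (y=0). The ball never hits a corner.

Final position: (0,1/3)
Wall sequence: TRLRBL

1. t=1 → T at (7,8); v=(3,-1)
2. t=1/3 → R at (8,23/3); v=(-3,-1)
3. t=8/3 → L at (0,5); v=(3,-1)
4. t=8/3 → R at (8,7/3); v=(-3,-1)
5. t=7/3 → B at (1,0); v=(-3,1)
6. t=1/3 → L at (0,1/3); v=(3,1)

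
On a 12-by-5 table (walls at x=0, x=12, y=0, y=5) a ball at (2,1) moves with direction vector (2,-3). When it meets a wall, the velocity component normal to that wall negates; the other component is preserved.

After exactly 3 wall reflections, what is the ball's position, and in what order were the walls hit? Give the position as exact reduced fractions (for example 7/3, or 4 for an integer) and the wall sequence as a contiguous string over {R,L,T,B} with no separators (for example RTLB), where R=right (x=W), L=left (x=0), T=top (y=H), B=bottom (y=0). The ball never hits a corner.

1. t=1/3 → B at (8/3,0); v=(2,3)
2. t=5/3 → T at (6,5); v=(2,-3)
3. t=5/3 → B at (28/3,0); v=(2,3)

Final position: (28/3,0)
Wall sequence: BTB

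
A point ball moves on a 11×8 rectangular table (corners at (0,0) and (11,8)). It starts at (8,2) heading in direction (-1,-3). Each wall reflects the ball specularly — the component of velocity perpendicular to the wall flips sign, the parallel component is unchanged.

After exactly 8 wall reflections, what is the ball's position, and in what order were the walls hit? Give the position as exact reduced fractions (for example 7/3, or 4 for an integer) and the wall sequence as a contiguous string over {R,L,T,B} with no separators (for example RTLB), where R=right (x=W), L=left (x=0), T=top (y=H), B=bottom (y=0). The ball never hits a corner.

1. t=2/3 → B at (22/3,0); v=(-1,3)
2. t=8/3 → T at (14/3,8); v=(-1,-3)
3. t=8/3 → B at (2,0); v=(-1,3)
4. t=2 → L at (0,6); v=(1,3)
5. t=2/3 → T at (2/3,8); v=(1,-3)
6. t=8/3 → B at (10/3,0); v=(1,3)
7. t=8/3 → T at (6,8); v=(1,-3)
8. t=8/3 → B at (26/3,0); v=(1,3)

Final position: (26/3,0)
Wall sequence: BTBLTBTB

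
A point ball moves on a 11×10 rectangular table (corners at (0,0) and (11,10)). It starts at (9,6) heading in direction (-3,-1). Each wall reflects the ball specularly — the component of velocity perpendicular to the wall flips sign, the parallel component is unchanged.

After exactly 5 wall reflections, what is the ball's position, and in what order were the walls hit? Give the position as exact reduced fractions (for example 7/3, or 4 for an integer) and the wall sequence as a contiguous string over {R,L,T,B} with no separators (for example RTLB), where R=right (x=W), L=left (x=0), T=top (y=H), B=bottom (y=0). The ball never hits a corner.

Final position: (11,8)
Wall sequence: LBRLR

1. t=3 → L at (0,3); v=(3,-1)
2. t=3 → B at (9,0); v=(3,1)
3. t=2/3 → R at (11,2/3); v=(-3,1)
4. t=11/3 → L at (0,13/3); v=(3,1)
5. t=11/3 → R at (11,8); v=(-3,1)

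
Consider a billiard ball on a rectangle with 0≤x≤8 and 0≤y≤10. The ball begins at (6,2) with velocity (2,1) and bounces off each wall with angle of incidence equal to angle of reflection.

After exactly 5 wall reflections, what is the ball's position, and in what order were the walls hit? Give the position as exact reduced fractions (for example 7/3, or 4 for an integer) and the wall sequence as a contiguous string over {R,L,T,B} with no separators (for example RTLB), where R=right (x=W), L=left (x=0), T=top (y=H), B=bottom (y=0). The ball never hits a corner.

Final position: (0,5)
Wall sequence: RLTRL

1. t=1 → R at (8,3); v=(-2,1)
2. t=4 → L at (0,7); v=(2,1)
3. t=3 → T at (6,10); v=(2,-1)
4. t=1 → R at (8,9); v=(-2,-1)
5. t=4 → L at (0,5); v=(2,-1)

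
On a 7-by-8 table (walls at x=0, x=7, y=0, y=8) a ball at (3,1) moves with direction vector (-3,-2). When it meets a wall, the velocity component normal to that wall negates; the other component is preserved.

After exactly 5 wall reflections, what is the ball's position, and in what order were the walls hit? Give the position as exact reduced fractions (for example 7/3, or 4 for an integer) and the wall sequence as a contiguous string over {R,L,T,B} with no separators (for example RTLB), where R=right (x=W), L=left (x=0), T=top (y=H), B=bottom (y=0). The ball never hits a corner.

Final position: (0,17/3)
Wall sequence: BLRTL

1. t=1/2 → B at (3/2,0); v=(-3,2)
2. t=1/2 → L at (0,1); v=(3,2)
3. t=7/3 → R at (7,17/3); v=(-3,2)
4. t=7/6 → T at (7/2,8); v=(-3,-2)
5. t=7/6 → L at (0,17/3); v=(3,-2)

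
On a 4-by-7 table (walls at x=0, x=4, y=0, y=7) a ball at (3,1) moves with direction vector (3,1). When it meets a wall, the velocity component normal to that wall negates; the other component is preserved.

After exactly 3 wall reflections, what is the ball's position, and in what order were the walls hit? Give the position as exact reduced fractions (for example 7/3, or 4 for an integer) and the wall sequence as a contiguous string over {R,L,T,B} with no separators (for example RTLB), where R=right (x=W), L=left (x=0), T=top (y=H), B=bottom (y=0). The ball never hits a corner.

Final position: (4,4)
Wall sequence: RLR

1. t=1/3 → R at (4,4/3); v=(-3,1)
2. t=4/3 → L at (0,8/3); v=(3,1)
3. t=4/3 → R at (4,4); v=(-3,1)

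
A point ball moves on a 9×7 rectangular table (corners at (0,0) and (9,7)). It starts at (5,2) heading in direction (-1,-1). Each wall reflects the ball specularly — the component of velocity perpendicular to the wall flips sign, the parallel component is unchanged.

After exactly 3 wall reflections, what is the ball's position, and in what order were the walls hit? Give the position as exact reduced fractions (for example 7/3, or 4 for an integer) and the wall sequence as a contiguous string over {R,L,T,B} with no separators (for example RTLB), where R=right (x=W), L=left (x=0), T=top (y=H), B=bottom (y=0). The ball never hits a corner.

1. t=2 → B at (3,0); v=(-1,1)
2. t=3 → L at (0,3); v=(1,1)
3. t=4 → T at (4,7); v=(1,-1)

Final position: (4,7)
Wall sequence: BLT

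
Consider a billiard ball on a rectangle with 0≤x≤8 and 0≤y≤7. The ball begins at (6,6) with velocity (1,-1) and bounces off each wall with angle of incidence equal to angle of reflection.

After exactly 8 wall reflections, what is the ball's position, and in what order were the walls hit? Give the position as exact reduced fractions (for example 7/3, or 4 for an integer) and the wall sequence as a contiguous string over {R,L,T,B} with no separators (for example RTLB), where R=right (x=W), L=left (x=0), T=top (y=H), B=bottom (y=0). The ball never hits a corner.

Final position: (1,7)
Wall sequence: RBLTRBLT

1. t=2 → R at (8,4); v=(-1,-1)
2. t=4 → B at (4,0); v=(-1,1)
3. t=4 → L at (0,4); v=(1,1)
4. t=3 → T at (3,7); v=(1,-1)
5. t=5 → R at (8,2); v=(-1,-1)
6. t=2 → B at (6,0); v=(-1,1)
7. t=6 → L at (0,6); v=(1,1)
8. t=1 → T at (1,7); v=(1,-1)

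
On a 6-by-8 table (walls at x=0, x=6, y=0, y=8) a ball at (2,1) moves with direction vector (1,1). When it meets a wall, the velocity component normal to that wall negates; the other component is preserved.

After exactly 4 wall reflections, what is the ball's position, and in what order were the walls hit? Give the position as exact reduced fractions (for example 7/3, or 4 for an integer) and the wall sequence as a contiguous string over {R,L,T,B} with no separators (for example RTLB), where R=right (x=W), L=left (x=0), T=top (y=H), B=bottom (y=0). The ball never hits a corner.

Final position: (5,0)
Wall sequence: RTLB

1. t=4 → R at (6,5); v=(-1,1)
2. t=3 → T at (3,8); v=(-1,-1)
3. t=3 → L at (0,5); v=(1,-1)
4. t=5 → B at (5,0); v=(1,1)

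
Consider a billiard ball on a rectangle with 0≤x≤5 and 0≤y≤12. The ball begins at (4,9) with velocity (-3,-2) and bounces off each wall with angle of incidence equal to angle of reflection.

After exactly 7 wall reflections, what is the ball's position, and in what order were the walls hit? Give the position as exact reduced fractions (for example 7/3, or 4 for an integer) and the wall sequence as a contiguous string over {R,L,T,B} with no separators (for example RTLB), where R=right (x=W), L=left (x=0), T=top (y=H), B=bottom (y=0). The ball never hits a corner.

1. t=4/3 → L at (0,19/3); v=(3,-2)
2. t=5/3 → R at (5,3); v=(-3,-2)
3. t=3/2 → B at (1/2,0); v=(-3,2)
4. t=1/6 → L at (0,1/3); v=(3,2)
5. t=5/3 → R at (5,11/3); v=(-3,2)
6. t=5/3 → L at (0,7); v=(3,2)
7. t=5/3 → R at (5,31/3); v=(-3,2)

Final position: (5,31/3)
Wall sequence: LRBLRLR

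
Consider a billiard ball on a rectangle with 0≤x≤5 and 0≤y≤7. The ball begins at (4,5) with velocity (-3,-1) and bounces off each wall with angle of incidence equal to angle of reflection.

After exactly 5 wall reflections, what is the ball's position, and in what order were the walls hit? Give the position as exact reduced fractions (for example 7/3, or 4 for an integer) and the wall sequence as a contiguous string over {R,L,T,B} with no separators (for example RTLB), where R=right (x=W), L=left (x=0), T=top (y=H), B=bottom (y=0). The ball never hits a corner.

Final position: (5,4/3)
Wall sequence: LRLBR

1. t=4/3 → L at (0,11/3); v=(3,-1)
2. t=5/3 → R at (5,2); v=(-3,-1)
3. t=5/3 → L at (0,1/3); v=(3,-1)
4. t=1/3 → B at (1,0); v=(3,1)
5. t=4/3 → R at (5,4/3); v=(-3,1)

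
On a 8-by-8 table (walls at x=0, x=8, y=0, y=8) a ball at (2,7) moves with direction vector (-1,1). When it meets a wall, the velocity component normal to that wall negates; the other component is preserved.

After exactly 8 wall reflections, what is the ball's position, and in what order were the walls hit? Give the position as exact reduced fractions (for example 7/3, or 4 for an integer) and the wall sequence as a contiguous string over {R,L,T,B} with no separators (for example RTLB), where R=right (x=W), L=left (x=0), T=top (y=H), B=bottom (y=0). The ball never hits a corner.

Final position: (8,1)
Wall sequence: TLBRTLBR

1. t=1 → T at (1,8); v=(-1,-1)
2. t=1 → L at (0,7); v=(1,-1)
3. t=7 → B at (7,0); v=(1,1)
4. t=1 → R at (8,1); v=(-1,1)
5. t=7 → T at (1,8); v=(-1,-1)
6. t=1 → L at (0,7); v=(1,-1)
7. t=7 → B at (7,0); v=(1,1)
8. t=1 → R at (8,1); v=(-1,1)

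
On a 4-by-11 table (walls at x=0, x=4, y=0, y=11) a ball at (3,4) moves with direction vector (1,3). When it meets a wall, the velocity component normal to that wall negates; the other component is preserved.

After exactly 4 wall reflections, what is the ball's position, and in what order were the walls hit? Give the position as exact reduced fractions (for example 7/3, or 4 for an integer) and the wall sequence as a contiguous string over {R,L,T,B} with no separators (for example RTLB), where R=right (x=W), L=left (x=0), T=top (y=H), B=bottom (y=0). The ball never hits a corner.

1. t=1 → R at (4,7); v=(-1,3)
2. t=4/3 → T at (8/3,11); v=(-1,-3)
3. t=8/3 → L at (0,3); v=(1,-3)
4. t=1 → B at (1,0); v=(1,3)

Final position: (1,0)
Wall sequence: RTLB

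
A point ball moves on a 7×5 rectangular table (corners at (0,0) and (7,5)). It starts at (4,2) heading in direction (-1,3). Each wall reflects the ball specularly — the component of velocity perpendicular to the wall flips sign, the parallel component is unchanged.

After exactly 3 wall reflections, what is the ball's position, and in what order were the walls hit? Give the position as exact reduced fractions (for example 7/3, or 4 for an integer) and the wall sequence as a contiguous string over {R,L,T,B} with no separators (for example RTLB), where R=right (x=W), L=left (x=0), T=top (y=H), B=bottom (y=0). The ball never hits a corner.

1. t=1 → T at (3,5); v=(-1,-3)
2. t=5/3 → B at (4/3,0); v=(-1,3)
3. t=4/3 → L at (0,4); v=(1,3)

Final position: (0,4)
Wall sequence: TBL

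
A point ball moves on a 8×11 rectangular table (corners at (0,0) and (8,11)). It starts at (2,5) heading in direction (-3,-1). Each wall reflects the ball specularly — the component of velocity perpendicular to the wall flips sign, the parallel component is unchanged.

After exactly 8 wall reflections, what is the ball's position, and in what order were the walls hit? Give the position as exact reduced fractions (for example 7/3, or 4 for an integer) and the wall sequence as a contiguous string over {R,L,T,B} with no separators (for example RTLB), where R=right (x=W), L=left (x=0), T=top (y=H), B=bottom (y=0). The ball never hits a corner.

1. t=2/3 → L at (0,13/3); v=(3,-1)
2. t=8/3 → R at (8,5/3); v=(-3,-1)
3. t=5/3 → B at (3,0); v=(-3,1)
4. t=1 → L at (0,1); v=(3,1)
5. t=8/3 → R at (8,11/3); v=(-3,1)
6. t=8/3 → L at (0,19/3); v=(3,1)
7. t=8/3 → R at (8,9); v=(-3,1)
8. t=2 → T at (2,11); v=(-3,-1)

Final position: (2,11)
Wall sequence: LRBLRLRT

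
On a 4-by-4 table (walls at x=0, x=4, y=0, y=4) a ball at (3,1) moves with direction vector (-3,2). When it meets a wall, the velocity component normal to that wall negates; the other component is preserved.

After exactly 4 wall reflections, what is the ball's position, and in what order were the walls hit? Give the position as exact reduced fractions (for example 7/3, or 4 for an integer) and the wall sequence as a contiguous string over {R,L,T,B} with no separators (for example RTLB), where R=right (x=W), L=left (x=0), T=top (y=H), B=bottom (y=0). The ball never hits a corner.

1. t=1 → L at (0,3); v=(3,2)
2. t=1/2 → T at (3/2,4); v=(3,-2)
3. t=5/6 → R at (4,7/3); v=(-3,-2)
4. t=7/6 → B at (1/2,0); v=(-3,2)

Final position: (1/2,0)
Wall sequence: LTRB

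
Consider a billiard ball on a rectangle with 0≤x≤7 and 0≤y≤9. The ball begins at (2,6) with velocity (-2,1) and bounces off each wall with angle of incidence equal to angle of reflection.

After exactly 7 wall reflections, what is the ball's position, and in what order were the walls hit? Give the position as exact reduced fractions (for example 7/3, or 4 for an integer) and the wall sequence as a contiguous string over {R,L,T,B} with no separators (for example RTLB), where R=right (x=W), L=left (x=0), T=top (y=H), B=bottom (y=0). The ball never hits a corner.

1. t=1 → L at (0,7); v=(2,1)
2. t=2 → T at (4,9); v=(2,-1)
3. t=3/2 → R at (7,15/2); v=(-2,-1)
4. t=7/2 → L at (0,4); v=(2,-1)
5. t=7/2 → R at (7,1/2); v=(-2,-1)
6. t=1/2 → B at (6,0); v=(-2,1)
7. t=3 → L at (0,3); v=(2,1)

Final position: (0,3)
Wall sequence: LTRLRBL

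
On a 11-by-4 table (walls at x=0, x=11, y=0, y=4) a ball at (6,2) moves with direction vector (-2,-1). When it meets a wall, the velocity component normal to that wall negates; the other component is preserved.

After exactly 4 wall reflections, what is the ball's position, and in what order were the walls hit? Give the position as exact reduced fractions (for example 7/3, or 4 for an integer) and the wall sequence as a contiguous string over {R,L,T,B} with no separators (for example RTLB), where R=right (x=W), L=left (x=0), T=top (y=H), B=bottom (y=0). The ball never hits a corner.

Final position: (11,3/2)
Wall sequence: BLTR

1. t=2 → B at (2,0); v=(-2,1)
2. t=1 → L at (0,1); v=(2,1)
3. t=3 → T at (6,4); v=(2,-1)
4. t=5/2 → R at (11,3/2); v=(-2,-1)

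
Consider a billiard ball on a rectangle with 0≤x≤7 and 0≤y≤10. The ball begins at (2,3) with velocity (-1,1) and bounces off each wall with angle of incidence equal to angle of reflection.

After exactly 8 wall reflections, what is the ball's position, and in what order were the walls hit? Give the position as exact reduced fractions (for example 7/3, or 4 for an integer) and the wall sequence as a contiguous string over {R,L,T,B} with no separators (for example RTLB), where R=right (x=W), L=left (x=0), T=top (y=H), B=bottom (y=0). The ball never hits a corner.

Final position: (0,7)
Wall sequence: LTRLBRTL

1. t=2 → L at (0,5); v=(1,1)
2. t=5 → T at (5,10); v=(1,-1)
3. t=2 → R at (7,8); v=(-1,-1)
4. t=7 → L at (0,1); v=(1,-1)
5. t=1 → B at (1,0); v=(1,1)
6. t=6 → R at (7,6); v=(-1,1)
7. t=4 → T at (3,10); v=(-1,-1)
8. t=3 → L at (0,7); v=(1,-1)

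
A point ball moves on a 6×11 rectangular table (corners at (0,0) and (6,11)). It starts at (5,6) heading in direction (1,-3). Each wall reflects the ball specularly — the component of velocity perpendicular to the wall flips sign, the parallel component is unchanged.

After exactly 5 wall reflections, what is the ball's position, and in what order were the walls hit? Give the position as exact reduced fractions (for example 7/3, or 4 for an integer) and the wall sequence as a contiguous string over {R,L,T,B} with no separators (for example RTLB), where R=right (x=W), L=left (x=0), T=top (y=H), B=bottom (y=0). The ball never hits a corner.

1. t=1 → R at (6,3); v=(-1,-3)
2. t=1 → B at (5,0); v=(-1,3)
3. t=11/3 → T at (4/3,11); v=(-1,-3)
4. t=4/3 → L at (0,7); v=(1,-3)
5. t=7/3 → B at (7/3,0); v=(1,3)

Final position: (7/3,0)
Wall sequence: RBTLB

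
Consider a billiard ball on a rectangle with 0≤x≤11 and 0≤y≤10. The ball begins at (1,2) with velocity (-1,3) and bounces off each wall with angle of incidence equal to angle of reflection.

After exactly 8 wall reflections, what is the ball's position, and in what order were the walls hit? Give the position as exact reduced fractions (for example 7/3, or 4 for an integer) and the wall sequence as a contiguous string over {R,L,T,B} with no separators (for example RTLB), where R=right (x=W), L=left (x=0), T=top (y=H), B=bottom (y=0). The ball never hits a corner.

Final position: (11/3,0)
Wall sequence: LTBTRBTB

1. t=1 → L at (0,5); v=(1,3)
2. t=5/3 → T at (5/3,10); v=(1,-3)
3. t=10/3 → B at (5,0); v=(1,3)
4. t=10/3 → T at (25/3,10); v=(1,-3)
5. t=8/3 → R at (11,2); v=(-1,-3)
6. t=2/3 → B at (31/3,0); v=(-1,3)
7. t=10/3 → T at (7,10); v=(-1,-3)
8. t=10/3 → B at (11/3,0); v=(-1,3)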